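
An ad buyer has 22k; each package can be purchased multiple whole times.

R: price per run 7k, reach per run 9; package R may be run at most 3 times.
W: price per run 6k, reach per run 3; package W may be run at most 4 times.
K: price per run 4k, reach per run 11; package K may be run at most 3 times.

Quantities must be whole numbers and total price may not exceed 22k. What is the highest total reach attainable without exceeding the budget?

This is a bounded integer knapsack.
K has the best ratio (11/4); taking only K gives at most 3×11 = 33 (stopped by the supply cap of 3).
Mixing does better — 1×R and 3×K: price 19 ≤ 22, reach 1·9 + 3·11 = 42.

42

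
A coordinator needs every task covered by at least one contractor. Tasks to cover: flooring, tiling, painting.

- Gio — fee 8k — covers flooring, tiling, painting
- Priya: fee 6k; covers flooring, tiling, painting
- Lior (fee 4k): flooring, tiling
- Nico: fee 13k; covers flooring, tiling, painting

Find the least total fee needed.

6

Priya alone covers flooring, tiling, painting — every task.
Total fee: 6.
No cover costs less than 6.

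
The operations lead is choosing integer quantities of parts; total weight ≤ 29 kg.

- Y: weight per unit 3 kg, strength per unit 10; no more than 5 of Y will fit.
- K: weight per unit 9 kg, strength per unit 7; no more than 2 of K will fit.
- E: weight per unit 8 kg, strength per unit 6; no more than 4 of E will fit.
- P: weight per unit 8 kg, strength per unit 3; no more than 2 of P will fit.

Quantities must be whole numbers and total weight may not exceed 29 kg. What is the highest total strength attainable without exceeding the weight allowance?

57

Y has the best ratio (10/3); taking only Y gives at most 5×10 = 50 (stopped by the supply cap of 5).
Mixing does better — 5×Y and 1×K: weight 24 ≤ 29, strength 5·10 + 1·7 = 57.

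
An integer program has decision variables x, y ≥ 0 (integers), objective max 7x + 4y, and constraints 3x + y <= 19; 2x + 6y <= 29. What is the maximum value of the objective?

The continuous relaxation peaks at (5.31, 3.06) with value 49.44; rounding to a feasible lattice point costs some objective.
(x,y)=(5,3) is feasible, giving 47.
(x,y)=(5,2) is feasible, giving 43.
(x,y)=(4,3) is feasible, giving 40.
Maximum is 47 at (x,y)=(5,3).

47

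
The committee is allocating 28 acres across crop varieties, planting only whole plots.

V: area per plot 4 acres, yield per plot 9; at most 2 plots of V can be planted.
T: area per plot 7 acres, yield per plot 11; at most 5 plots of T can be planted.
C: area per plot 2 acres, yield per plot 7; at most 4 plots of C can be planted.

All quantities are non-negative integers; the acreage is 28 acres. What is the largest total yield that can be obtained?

61

C has the best ratio (7/2); taking only C gives at most 4×7 = 28 (stopped by the supply cap of 4).
Mixing does better — 2×V, 2×T, and 3×C: area 28 ≤ 28, yield 2·9 + 2·11 + 3·7 = 61.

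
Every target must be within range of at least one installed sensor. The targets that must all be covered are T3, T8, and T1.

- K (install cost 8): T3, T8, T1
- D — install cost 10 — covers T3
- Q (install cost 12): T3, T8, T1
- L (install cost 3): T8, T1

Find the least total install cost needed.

8

K alone covers T3, T8, T1 — every target.
Total install cost: 8.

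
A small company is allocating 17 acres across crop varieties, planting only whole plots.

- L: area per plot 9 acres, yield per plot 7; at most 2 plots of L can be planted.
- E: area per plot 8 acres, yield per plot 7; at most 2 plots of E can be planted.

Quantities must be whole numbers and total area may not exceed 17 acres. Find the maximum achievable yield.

2×E: area 16 ≤ 17, yield 2·7 = 14.
1×L and 1×E: area 17 ≤ 17, yield 1·7 + 1·7 = 14.
Best is 14.

14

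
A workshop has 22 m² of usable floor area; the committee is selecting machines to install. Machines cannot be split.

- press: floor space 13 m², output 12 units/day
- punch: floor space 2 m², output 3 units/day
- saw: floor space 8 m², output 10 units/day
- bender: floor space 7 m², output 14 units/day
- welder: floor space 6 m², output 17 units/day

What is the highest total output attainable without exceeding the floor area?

41

Treat it as a binary knapsack problem.
press + punch + welder: floor space 13 + 2 + 6 = 21 ≤ 22, output 12 + 3 + 17 = 32.
saw + bender + welder: floor space 8 + 7 + 6 = 21 ≤ 22, output 10 + 14 + 17 = 41.
punch + bender + welder: floor space 2 + 7 + 6 = 15 ≤ 22, output 3 + 14 + 17 = 34.
Best is saw, bender, and welder with total output 41.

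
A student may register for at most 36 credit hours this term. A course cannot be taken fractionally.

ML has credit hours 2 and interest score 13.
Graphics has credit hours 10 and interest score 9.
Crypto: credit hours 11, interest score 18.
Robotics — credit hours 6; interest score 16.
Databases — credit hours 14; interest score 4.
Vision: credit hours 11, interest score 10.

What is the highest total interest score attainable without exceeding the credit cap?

ML + Crypto + Robotics + Vision: credit hours 2 + 11 + 6 + 11 = 30 ≤ 36, interest score 13 + 18 + 16 + 10 = 57.
ML + Graphics + Crypto + Robotics: credit hours 2 + 10 + 11 + 6 = 29 ≤ 36, interest score 13 + 9 + 18 + 16 = 56.
ML + Crypto + Robotics + Databases: credit hours 2 + 11 + 6 + 14 = 33 ≤ 36, interest score 13 + 18 + 16 + 4 = 51.
Best is ML, Crypto, Robotics, and Vision with total interest score 57.

57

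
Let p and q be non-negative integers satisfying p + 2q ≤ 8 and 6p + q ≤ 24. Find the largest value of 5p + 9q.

(p,q)=(2,3): 1·2+2·3=8≤8, 6·2+1·3=15≤24, objective 37.
(p,q)=(3,2): 1·3+2·2=7≤8, 6·3+1·2=20≤24, objective 33.
(p,q)=(1,3): 1·1+2·3=7≤8, 6·1+1·3=9≤24, objective 32.
No feasible integer point exceeds 37.

37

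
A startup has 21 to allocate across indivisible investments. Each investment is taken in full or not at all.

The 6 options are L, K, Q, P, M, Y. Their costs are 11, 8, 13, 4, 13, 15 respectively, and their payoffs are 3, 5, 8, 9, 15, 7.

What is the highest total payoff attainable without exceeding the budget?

24

This is a 0-1 knapsack instance.
Q + P: cost 13 + 4 = 17 ≤ 21, payoff 8 + 9 = 17.
P + M: cost 4 + 13 = 17 ≤ 21, payoff 9 + 15 = 24.
K + M: cost 8 + 13 = 21 ≤ 21, payoff 5 + 15 = 20.
Best is P and M with total payoff 24.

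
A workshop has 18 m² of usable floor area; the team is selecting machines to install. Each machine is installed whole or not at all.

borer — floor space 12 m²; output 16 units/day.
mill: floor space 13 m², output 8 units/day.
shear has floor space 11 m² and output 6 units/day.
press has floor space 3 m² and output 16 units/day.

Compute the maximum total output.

Take borer and press: floor space 12 + 3 = 15 ≤ 18, output 16 + 16 = 32.
No other feasible combination does better.

32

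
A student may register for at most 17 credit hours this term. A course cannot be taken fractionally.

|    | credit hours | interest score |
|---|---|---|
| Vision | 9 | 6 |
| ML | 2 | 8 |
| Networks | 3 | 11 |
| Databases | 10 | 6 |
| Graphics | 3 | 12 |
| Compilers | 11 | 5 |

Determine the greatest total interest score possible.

37

This is an integer program with binary decision variables.
Take Vision, ML, Networks, and Graphics: credit hours 9 + 2 + 3 + 3 = 17 ≤ 17, interest score 6 + 8 + 11 + 12 = 37.
No other feasible combination does better.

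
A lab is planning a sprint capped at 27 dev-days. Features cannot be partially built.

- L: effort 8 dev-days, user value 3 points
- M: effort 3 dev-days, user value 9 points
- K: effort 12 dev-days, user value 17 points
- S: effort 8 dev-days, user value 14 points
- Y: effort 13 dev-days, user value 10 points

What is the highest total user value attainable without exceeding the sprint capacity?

40

Take M, K, and S: effort 3 + 12 + 8 = 23 ≤ 27, user value 9 + 17 + 14 = 40.
No other feasible combination does better.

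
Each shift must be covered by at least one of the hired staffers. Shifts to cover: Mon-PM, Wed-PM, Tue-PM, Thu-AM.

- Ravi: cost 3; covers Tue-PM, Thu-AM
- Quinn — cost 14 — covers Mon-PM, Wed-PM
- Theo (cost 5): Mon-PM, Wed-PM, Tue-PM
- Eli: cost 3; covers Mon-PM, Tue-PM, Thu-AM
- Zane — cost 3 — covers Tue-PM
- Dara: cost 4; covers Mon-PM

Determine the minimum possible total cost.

8

Choose Ravi and Theo: together they cover Mon-PM, Wed-PM, Tue-PM, Thu-AM — every shift.
Total cost: 3 + 5 = 8.
No cover costs less than 8.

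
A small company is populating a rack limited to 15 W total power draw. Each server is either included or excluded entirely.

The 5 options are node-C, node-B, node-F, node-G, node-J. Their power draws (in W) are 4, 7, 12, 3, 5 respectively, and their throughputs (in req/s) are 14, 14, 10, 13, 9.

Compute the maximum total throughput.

41

Allowing fractional choices, the relaxed optimum would be about 42.8, but servers are indivisible.
node-C + node-B + node-G: power draw 4 + 7 + 3 = 14 ≤ 15, throughput 14 + 14 + 13 = 41.
node-C + node-G + node-J: power draw 4 + 3 + 5 = 12 ≤ 15, throughput 14 + 13 + 9 = 36.
Best is node-C, node-B, and node-G with total throughput 41.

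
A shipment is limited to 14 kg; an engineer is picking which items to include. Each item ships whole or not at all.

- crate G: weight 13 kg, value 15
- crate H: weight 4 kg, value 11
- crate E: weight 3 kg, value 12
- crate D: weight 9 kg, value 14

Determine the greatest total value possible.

26

Allowing fractional choices, the relaxed optimum would be about 33.9, but items are indivisible.
crate H + crate E: weight 4 + 3 = 7 ≤ 14, value 11 + 12 = 23.
crate E + crate D: weight 3 + 9 = 12 ≤ 14, value 12 + 14 = 26.
crate H + crate D: weight 4 + 9 = 13 ≤ 14, value 11 + 14 = 25.
Best is crate E and crate D with total value 26.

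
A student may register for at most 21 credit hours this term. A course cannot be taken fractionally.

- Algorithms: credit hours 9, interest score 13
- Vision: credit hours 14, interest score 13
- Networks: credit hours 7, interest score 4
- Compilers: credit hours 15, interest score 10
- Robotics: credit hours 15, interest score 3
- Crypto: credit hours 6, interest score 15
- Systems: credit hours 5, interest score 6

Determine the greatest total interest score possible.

34

This is an integer program with binary decision variables.
Allowing fractional choices, the relaxed optimum would be about 34.9, but courses are indivisible.
Algorithms + Crypto: credit hours 9 + 6 = 15 ≤ 21, interest score 13 + 15 = 28.
Algorithms + Crypto + Systems: credit hours 9 + 6 + 5 = 20 ≤ 21, interest score 13 + 15 + 6 = 34.
Best is Algorithms, Crypto, and Systems with total interest score 34.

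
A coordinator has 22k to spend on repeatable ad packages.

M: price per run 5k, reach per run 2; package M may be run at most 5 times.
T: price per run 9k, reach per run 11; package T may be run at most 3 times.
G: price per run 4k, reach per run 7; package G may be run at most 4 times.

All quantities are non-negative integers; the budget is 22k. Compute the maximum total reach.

Take 1×T and 3×G: price 21 ≤ 22, reach 1·11 + 3·7 = 32.
No other integer combination yields more.

32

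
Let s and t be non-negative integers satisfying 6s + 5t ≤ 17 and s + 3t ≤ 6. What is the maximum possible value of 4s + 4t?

12

(s,t)=(2,1): 6·2+5·1=17≤17, 1·2+3·1=5≤6, objective 12.
(s,t)=(1,1): 6·1+5·1=11≤17, 1·1+3·1=4≤6, objective 8.
(s,t)=(2,0): 6·2+5·0=12≤17, 1·2+3·0=2≤6, objective 8.
(s,t)=(0,2): 6·0+5·2=10≤17, 1·0+3·2=6≤6, objective 8.
No feasible integer point exceeds 12.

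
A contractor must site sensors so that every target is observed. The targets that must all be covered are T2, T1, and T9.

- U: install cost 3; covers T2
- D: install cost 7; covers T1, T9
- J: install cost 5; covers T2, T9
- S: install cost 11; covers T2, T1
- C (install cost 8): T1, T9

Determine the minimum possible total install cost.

10

Choose U and D: together they cover T2, T1, T9 — every target.
Total install cost: 3 + 7 = 10.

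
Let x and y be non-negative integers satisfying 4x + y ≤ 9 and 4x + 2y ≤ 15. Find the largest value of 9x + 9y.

63

Relaxing integrality, the LP optimum is 67.50 at (x,y) = (0, 7.5), which is not an integer point.
(x,y)=(0,7): 4·0+1·7=7≤9, 4·0+2·7=14≤15, objective 63.
(x,y)=(0,6): 4·0+1·6=6≤9, 4·0+2·6=12≤15, objective 54.
No feasible integer point exceeds 63.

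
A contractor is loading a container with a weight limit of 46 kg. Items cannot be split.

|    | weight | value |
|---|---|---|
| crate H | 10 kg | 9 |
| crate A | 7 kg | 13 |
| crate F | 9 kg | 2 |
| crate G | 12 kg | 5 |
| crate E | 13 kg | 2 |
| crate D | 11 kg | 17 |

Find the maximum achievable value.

44

crate H + crate A + crate E + crate D: weight 10 + 7 + 13 + 11 = 41 ≤ 46, value 9 + 13 + 2 + 17 = 41.
crate H + crate A + crate F + crate D: weight 10 + 7 + 9 + 11 = 37 ≤ 46, value 9 + 13 + 2 + 17 = 41.
crate H + crate A + crate G + crate D: weight 10 + 7 + 12 + 11 = 40 ≤ 46, value 9 + 13 + 5 + 17 = 44.
Best is crate H, crate A, crate G, and crate D with total value 44.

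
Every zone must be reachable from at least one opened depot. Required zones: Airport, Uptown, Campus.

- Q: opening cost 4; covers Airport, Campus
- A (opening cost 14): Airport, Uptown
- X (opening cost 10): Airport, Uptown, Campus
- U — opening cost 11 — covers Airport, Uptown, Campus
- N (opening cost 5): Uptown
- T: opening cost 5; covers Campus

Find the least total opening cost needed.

Choose Q and N: together they cover Airport, Uptown, Campus — every zone.
Total opening cost: 4 + 5 = 9.
No cover costs less than 9.

9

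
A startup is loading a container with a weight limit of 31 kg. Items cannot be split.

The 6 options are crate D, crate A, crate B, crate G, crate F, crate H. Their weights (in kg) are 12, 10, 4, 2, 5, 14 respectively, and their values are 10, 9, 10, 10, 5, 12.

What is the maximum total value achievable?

Treat it as a binary knapsack problem.
Allowing fractional choices, the relaxed optimum would be about 42.6, but items are indivisible.
crate B + crate G + crate F + crate H: weight 4 + 2 + 5 + 14 = 25 ≤ 31, value 10 + 10 + 5 + 12 = 37.
crate A + crate B + crate G + crate H: weight 10 + 4 + 2 + 14 = 30 ≤ 31, value 9 + 10 + 10 + 12 = 41.
crate D + crate A + crate B + crate G: weight 12 + 10 + 4 + 2 = 28 ≤ 31, value 10 + 9 + 10 + 10 = 39.
Best is crate A, crate B, crate G, and crate H with total value 41.

41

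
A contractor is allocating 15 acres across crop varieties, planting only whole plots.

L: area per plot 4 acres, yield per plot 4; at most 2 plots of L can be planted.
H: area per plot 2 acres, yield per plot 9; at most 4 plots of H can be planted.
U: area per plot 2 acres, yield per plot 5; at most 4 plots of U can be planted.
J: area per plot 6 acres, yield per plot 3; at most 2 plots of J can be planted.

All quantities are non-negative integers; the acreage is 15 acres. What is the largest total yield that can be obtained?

This is a bounded integer knapsack.
Take 4×H and 3×U: area 14 ≤ 15, yield 4·9 + 3·5 = 51.
H has the best ratio (9/2) and is taken to its limit of 4; remaining capacity is filled optimally with the others.

51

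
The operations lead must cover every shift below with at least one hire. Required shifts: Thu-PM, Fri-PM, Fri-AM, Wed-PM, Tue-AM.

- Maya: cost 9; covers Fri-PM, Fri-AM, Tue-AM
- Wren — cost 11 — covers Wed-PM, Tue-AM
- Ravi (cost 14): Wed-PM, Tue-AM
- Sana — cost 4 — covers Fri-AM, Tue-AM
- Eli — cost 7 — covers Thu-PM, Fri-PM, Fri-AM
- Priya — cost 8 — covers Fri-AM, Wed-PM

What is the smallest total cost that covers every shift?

18

Choose Wren and Eli: together they cover Thu-PM, Fri-PM, Fri-AM, Wed-PM, Tue-AM — every shift.
Total cost: 11 + 7 = 18.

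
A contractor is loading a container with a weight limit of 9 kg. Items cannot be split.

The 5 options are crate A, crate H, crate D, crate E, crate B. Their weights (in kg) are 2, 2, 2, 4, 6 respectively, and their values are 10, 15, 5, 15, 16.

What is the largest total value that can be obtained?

Allowing fractional choices, the relaxed optimum would be about 42.7, but items are indivisible.
crate H + crate B: weight 2 + 6 = 8 ≤ 9, value 15 + 16 = 31.
crate H + crate D + crate E: weight 2 + 2 + 4 = 8 ≤ 9, value 15 + 5 + 15 = 35.
crate A + crate H + crate E: weight 2 + 2 + 4 = 8 ≤ 9, value 10 + 15 + 15 = 40.
Best is crate A, crate H, and crate E with total value 40.

40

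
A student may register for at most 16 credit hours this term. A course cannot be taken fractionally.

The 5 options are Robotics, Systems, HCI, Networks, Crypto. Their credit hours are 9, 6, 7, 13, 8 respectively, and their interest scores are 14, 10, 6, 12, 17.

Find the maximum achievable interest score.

27

Systems + Crypto: credit hours 6 + 8 = 14 ≤ 16, interest score 10 + 17 = 27.
HCI + Crypto: credit hours 7 + 8 = 15 ≤ 16, interest score 6 + 17 = 23.
Robotics + Systems: credit hours 9 + 6 = 15 ≤ 16, interest score 14 + 10 = 24.
Best is Systems and Crypto with total interest score 27.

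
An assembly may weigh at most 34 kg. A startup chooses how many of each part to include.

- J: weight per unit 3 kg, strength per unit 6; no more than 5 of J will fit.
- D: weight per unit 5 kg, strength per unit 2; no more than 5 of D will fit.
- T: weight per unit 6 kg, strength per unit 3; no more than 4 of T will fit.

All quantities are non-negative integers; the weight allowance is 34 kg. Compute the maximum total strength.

39

Take 5×J and 3×T: weight 33 ≤ 34, strength 5·6 + 3·3 = 39.
J has the best ratio (6/3) and is taken to its limit of 5; remaining capacity is filled optimally with the others.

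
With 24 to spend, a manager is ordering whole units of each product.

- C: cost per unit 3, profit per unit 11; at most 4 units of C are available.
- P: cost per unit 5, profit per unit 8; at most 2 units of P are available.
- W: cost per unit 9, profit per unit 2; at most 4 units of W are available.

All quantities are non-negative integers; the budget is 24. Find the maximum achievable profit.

60

4×C and 1×P: cost 17 ≤ 24, profit 4·11 + 1·8 = 52.
4×C and 2×P: cost 22 ≤ 24, profit 4·11 + 2·8 = 60.
Best is 60.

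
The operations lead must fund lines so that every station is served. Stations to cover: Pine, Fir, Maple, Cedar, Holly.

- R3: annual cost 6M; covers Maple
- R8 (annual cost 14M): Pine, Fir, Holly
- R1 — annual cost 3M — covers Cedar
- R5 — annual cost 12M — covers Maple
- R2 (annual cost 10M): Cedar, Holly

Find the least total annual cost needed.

Choose R3, R8, and R1: together they cover Pine, Fir, Maple, Cedar, Holly — every station.
Total annual cost: 6 + 14 + 3 = 23.

23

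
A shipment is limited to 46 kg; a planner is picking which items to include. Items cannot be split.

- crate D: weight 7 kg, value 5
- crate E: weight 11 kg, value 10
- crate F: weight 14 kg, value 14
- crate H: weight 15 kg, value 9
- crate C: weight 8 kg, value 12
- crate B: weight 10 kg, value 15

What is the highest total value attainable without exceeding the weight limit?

51

crate E + crate F + crate C + crate B: weight 11 + 14 + 8 + 10 = 43 ≤ 46, value 10 + 14 + 12 + 15 = 51.
crate D + crate F + crate C + crate B: weight 7 + 14 + 8 + 10 = 39 ≤ 46, value 5 + 14 + 12 + 15 = 46.
Best is crate E, crate F, crate C, and crate B with total value 51.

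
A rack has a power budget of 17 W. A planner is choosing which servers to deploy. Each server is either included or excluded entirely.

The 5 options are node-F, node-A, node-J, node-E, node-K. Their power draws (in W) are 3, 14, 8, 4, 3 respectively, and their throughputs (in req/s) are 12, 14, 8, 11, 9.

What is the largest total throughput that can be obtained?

Allowing fractional choices, the relaxed optimum would be about 39.0, but servers are indivisible.
node-F + node-E + node-K: power draw 3 + 4 + 3 = 10 ≤ 17, throughput 12 + 11 + 9 = 32.
node-F + node-J + node-E: power draw 3 + 8 + 4 = 15 ≤ 17, throughput 12 + 8 + 11 = 31.
Best is node-F, node-E, and node-K with total throughput 32.

32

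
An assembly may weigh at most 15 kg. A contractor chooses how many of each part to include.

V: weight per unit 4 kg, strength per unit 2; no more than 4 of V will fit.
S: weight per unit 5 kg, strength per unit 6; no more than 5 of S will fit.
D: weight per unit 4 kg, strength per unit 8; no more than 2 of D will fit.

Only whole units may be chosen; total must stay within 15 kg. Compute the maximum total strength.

D has the best ratio (8/4); taking only D gives at most 2×8 = 16 (stopped by the supply cap of 2).
Mixing does better — 1×S and 2×D: weight 13 ≤ 15, strength 1·6 + 2·8 = 22.

22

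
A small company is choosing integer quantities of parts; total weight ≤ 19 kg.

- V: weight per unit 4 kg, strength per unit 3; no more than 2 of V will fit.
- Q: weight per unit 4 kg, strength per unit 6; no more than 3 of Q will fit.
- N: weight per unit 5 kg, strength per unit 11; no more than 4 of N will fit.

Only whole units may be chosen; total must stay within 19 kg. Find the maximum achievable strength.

39

N has the best ratio (11/5); taking only N gives at most 3×11 = 33 (stopped by the weight limit).
Mixing does better — 1×Q and 3×N: weight 19 ≤ 19, strength 1·6 + 3·11 = 39.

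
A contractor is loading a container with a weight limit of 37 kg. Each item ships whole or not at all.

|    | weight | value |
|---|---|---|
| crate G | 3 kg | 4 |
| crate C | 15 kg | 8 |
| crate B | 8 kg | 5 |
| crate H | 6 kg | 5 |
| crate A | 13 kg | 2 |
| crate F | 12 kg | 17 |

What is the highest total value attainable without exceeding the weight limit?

Take crate G, crate C, crate H, and crate F: weight 3 + 15 + 6 + 12 = 36 ≤ 37, value 4 + 8 + 5 + 17 = 34.
No other feasible combination does better.

34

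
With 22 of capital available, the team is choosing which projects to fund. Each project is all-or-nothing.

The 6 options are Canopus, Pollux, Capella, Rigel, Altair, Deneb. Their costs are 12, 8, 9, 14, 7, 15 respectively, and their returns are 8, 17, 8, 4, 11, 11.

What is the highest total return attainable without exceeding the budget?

Treat it as a binary knapsack problem.
Take Pollux and Altair: cost 8 + 7 = 15 ≤ 22, return 17 + 11 = 28.
No other feasible combination does better.

28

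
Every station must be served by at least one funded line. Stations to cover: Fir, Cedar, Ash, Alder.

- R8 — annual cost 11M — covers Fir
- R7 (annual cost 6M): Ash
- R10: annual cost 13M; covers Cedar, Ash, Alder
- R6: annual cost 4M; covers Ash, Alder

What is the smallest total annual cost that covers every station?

24

The greedy cost-per-new-station heuristic would pick R6, R8, and R10 for 28, but a cheaper cover exists.
Choose R8 and R10: together they cover Fir, Cedar, Ash, Alder — every station.
Total annual cost: 11 + 13 = 24.
No cover costs less than 24.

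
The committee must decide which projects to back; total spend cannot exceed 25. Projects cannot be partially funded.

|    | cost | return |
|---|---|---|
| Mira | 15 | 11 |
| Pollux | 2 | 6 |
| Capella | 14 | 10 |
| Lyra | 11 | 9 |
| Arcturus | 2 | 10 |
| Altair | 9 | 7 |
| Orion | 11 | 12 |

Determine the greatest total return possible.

35

Allowing fractional choices, the relaxed optimum would be about 36.2, but projects are indivisible.
Lyra + Arcturus + Orion: cost 11 + 2 + 11 = 24 ≤ 25, return 9 + 10 + 12 = 31.
Pollux + Lyra + Arcturus + Altair: cost 2 + 11 + 2 + 9 = 24 ≤ 25, return 6 + 9 + 10 + 7 = 32.
Pollux + Arcturus + Altair + Orion: cost 2 + 2 + 9 + 11 = 24 ≤ 25, return 6 + 10 + 7 + 12 = 35.
Best is Pollux, Arcturus, Altair, and Orion with total return 35.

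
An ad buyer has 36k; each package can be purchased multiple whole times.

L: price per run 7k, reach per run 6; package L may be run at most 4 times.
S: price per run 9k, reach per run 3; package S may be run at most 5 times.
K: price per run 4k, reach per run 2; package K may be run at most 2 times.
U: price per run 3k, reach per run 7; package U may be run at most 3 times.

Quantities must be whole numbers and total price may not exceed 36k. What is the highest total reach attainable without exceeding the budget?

41

This is a bounded integer knapsack.
Take 3×L, 1×K, and 3×U: price 34 ≤ 36, reach 3·6 + 1·2 + 3·7 = 41.
U has the best ratio (7/3) and is taken to its limit of 3; remaining capacity is filled optimally with the others.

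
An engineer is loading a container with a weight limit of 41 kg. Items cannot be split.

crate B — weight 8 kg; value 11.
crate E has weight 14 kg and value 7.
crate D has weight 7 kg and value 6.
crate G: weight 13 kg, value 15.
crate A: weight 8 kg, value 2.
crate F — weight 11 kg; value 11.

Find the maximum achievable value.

43

Allowing fractional choices, the relaxed optimum would be about 44.0, but items are indivisible.
crate B + crate G + crate F: weight 8 + 13 + 11 = 32 ≤ 41, value 11 + 15 + 11 = 37.
crate B + crate D + crate G + crate F: weight 8 + 7 + 13 + 11 = 39 ≤ 41, value 11 + 6 + 15 + 11 = 43.
crate B + crate G + crate A + crate F: weight 8 + 13 + 8 + 11 = 40 ≤ 41, value 11 + 15 + 2 + 11 = 39.
Best is crate B, crate D, crate G, and crate F with total value 43.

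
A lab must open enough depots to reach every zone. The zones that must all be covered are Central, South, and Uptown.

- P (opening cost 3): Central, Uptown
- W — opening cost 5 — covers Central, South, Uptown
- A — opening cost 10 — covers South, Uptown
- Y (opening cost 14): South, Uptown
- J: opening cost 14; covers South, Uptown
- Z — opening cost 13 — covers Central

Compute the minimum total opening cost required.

5

The greedy cost-per-new-zone heuristic would pick P and W for 8, but a cheaper cover exists.
W alone covers Central, South, Uptown — every zone.
Total opening cost: 5.
No cover costs less than 5.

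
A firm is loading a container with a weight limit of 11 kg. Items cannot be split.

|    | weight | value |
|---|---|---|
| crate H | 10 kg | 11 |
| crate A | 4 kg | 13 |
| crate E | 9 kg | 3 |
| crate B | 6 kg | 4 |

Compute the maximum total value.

This is a 0-1 knapsack instance.
Allowing fractional choices, the relaxed optimum would be about 20.7, but items are indivisible.
crate A + crate B: weight 4 + 6 = 10 ≤ 11, value 13 + 4 = 17.
crate A: weight 4 ≤ 11, value 13.
Best is crate A and crate B with total value 17.

17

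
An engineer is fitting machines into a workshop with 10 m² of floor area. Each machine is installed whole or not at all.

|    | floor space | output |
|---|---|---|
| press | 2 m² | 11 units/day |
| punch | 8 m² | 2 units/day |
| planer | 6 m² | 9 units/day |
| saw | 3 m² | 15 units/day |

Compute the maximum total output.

26

planer + saw: floor space 6 + 3 = 9 ≤ 10, output 9 + 15 = 24.
press + saw: floor space 2 + 3 = 5 ≤ 10, output 11 + 15 = 26.
Best is press and saw with total output 26.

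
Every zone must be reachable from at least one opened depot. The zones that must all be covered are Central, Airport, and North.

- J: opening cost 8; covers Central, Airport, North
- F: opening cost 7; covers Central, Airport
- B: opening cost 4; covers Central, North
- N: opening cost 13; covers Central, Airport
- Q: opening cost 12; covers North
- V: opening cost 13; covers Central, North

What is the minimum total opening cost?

8

The greedy cost-per-new-zone heuristic would pick B and F for 11, but a cheaper cover exists.
J alone covers Central, Airport, North — every zone.
Total opening cost: 8.
No cover costs less than 8.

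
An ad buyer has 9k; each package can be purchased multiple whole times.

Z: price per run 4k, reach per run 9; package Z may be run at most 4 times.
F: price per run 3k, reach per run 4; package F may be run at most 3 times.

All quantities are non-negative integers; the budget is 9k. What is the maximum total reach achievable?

18

Z has the best ratio (9/4); taking only Z gives at most 2×9 = 18 (stopped by the price limit).
Optimal: 2×Z: price 8 ≤ 9, reach 2·9 = 18.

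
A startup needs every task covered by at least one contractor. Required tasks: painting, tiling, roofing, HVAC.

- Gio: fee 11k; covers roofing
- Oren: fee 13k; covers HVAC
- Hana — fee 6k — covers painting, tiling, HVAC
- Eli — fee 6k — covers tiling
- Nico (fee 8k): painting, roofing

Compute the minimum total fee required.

Choose Hana and Nico: together they cover painting, tiling, roofing, HVAC — every task.
Total fee: 6 + 8 = 14.
No cover costs less than 14.

14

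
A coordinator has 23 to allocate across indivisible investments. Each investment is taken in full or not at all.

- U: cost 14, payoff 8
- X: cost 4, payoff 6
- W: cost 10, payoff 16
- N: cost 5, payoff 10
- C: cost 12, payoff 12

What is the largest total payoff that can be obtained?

32

Take X, W, and N: cost 4 + 10 + 5 = 19 ≤ 23, payoff 6 + 16 + 10 = 32.
No other feasible combination does better.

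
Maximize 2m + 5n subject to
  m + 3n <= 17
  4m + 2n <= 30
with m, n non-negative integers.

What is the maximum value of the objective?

(m,n)=(5,4) is feasible, giving 30.
(m,n)=(4,4) is feasible, giving 28.
No feasible integer point exceeds 30.

30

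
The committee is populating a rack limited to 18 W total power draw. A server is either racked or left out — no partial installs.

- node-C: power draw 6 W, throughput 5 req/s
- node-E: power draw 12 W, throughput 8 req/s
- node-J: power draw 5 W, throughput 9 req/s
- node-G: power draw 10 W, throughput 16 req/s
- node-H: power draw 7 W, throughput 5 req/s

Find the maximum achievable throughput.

25

This is an integer program with binary decision variables.
Take node-J and node-G: power draw 5 + 10 = 15 ≤ 18, throughput 9 + 16 = 25.
No other feasible combination does better.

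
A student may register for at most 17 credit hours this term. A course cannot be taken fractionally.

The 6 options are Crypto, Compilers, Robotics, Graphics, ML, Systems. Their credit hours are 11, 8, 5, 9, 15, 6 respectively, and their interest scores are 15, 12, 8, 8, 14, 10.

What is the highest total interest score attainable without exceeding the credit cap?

25

This is an integer program with binary decision variables.
Compilers + Systems: credit hours 8 + 6 = 14 ≤ 17, interest score 12 + 10 = 22.
Crypto + Systems: credit hours 11 + 6 = 17 ≤ 17, interest score 15 + 10 = 25.
Crypto + Robotics: credit hours 11 + 5 = 16 ≤ 17, interest score 15 + 8 = 23.
Best is Crypto and Systems with total interest score 25.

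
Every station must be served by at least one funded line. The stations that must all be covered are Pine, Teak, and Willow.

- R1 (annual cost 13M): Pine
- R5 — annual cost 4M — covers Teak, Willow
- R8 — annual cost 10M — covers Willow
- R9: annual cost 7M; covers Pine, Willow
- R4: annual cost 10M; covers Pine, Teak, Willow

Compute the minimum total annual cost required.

10

This is an integer covering problem.
The greedy cost-per-new-station heuristic would pick R5 and R9 for 11, but a cheaper cover exists.
R4 alone covers Pine, Teak, Willow — every station.
Total annual cost: 10.
No cover costs less than 10.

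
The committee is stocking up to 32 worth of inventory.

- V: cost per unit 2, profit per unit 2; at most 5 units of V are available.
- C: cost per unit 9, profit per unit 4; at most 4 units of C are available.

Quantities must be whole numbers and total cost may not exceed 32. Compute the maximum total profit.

18

V has the best ratio (2/2); taking only V gives at most 5×2 = 10 (stopped by the supply cap of 5).
Mixing does better — 5×V and 2×C: cost 28 ≤ 32, profit 5·2 + 2·4 = 18.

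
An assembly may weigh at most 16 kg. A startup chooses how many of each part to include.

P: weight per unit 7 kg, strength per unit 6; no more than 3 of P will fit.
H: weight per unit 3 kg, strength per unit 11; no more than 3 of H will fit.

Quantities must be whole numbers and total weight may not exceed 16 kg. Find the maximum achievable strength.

This is a bounded integer knapsack.
1×P and 3×H: weight 16 ≤ 16, strength 1·6 + 3·11 = 39.
3×H: weight 9 ≤ 16, strength 3·11 = 33.
Best is 39.

39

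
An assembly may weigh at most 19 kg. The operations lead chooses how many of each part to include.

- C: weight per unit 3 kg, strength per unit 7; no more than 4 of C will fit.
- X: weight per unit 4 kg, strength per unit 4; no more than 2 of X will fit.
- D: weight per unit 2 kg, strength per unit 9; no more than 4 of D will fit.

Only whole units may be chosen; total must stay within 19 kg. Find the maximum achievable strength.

57

D has the best ratio (9/2); taking only D gives at most 4×9 = 36 (stopped by the supply cap of 4).
Mixing does better — 3×C and 4×D: weight 17 ≤ 19, strength 3·7 + 4·9 = 57.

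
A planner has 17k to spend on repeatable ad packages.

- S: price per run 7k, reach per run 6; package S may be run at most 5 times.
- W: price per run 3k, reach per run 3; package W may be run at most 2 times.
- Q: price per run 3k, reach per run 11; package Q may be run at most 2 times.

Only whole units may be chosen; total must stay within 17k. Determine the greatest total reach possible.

This is a bounded integer knapsack.
2×W and 2×Q: price 12 ≤ 17, reach 2·3 + 2·11 = 28.
1×S, 1×W, and 2×Q: price 16 ≤ 17, reach 1·6 + 1·3 + 2·11 = 31.
Best is 31.

31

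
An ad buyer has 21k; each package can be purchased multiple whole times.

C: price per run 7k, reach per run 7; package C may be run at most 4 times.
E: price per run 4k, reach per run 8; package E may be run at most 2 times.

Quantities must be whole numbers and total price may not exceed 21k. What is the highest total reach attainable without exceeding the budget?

23

E has the best ratio (8/4); taking only E gives at most 2×8 = 16 (stopped by the supply cap of 2).
Mixing does better — 1×C and 2×E: price 15 ≤ 21, reach 1·7 + 2·8 = 23.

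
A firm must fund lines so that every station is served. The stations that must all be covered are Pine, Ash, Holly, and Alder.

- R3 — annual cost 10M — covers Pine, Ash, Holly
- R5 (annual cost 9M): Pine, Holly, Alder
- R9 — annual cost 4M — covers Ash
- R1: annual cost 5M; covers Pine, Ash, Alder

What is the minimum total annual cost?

13

The greedy cost-per-new-station heuristic would pick R1 and R5 for 14, but a cheaper cover exists.
Choose R5 and R9: together they cover Pine, Ash, Holly, Alder — every station.
Total annual cost: 9 + 4 = 13.
No cover costs less than 13.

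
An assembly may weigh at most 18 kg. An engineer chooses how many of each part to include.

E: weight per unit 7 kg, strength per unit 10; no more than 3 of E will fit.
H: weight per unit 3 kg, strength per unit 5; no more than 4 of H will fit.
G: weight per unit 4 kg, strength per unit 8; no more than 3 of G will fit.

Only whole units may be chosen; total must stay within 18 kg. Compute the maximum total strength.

34

2×H and 3×G: weight 18 ≤ 18, strength 2·5 + 3·8 = 34.
3×H and 2×G: weight 17 ≤ 18, strength 3·5 + 2·8 = 31.
Best is 34.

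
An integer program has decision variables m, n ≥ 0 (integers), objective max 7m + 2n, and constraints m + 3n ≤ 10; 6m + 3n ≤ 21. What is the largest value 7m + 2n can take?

23

Relaxing integrality, the LP optimum is 24.50 at (m,n) = (3.5, 0), which is not an integer point.
(m,n)=(3,1): 1·3+3·1=6≤10, 6·3+3·1=21≤21, objective 23.
(m,n)=(3,0): 1·3+3·0=3≤10, 6·3+3·0=18≤21, objective 21.
No feasible integer point exceeds 23.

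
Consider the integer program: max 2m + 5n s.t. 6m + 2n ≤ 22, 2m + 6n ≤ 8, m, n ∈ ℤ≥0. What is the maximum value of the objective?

7

Relaxing integrality, the LP optimum is 7.88 at (m,n) = (3.62, 0.125), which is not an integer point.
(m,n)=(1,1): 6·1+2·1=8≤22, 2·1+6·1=8≤8, objective 7.
(m,n)=(3,0): 6·3+2·0=18≤22, 2·3+6·0=6≤8, objective 6.
(m,n)=(0,1): 6·0+2·1=2≤22, 2·0+6·1=6≤8, objective 5.
No feasible integer point exceeds 7.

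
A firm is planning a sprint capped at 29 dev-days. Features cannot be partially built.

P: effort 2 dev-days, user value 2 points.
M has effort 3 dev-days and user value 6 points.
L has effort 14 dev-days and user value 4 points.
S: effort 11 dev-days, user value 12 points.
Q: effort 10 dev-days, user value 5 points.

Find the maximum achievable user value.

25

This is a 0-1 knapsack instance.
Take P, M, S, and Q: effort 2 + 3 + 11 + 10 = 26 ≤ 29, user value 2 + 6 + 12 + 5 = 25.
No other feasible combination does better.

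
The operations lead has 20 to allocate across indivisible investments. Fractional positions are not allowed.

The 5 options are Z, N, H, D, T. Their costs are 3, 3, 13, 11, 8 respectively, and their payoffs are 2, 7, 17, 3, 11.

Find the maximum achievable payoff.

26

Treat it as a binary knapsack problem.
Take Z, N, and H: cost 3 + 3 + 13 = 19 ≤ 20, payoff 2 + 7 + 17 = 26.
No other feasible combination does better.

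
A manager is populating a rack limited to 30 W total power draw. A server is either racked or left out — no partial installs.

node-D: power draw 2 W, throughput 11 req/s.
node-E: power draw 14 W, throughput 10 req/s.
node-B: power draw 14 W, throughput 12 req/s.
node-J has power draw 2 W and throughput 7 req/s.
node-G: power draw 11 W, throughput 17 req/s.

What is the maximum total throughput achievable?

Take node-D, node-B, node-J, and node-G: power draw 2 + 14 + 2 + 11 = 29 ≤ 30, throughput 11 + 12 + 7 + 17 = 47.
No other feasible combination does better.

47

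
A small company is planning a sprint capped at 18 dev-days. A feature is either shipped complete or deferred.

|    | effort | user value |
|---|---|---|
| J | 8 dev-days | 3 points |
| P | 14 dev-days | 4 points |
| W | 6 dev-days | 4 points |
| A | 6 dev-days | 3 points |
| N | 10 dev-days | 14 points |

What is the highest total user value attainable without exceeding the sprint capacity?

18

Treat it as a binary knapsack problem.
Take W and N: effort 6 + 10 = 16 ≤ 18, user value 4 + 14 = 18.
No other feasible combination does better.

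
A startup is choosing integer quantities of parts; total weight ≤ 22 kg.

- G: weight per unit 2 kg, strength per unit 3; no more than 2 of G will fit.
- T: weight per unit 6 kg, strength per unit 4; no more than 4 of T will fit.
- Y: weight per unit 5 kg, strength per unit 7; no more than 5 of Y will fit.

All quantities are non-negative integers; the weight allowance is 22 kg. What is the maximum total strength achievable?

This is a bounded integer knapsack.
Take 1×G and 4×Y: weight 22 ≤ 22, strength 1·3 + 4·7 = 31.
No other integer combination yields more.

31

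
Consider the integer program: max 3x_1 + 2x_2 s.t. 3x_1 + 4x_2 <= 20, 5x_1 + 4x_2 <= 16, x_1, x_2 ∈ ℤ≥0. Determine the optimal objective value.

Relaxing integrality, the LP optimum is 9.60 at (x_1,x_2) = (3.2, 0), which is not an integer point.
(x_1,x_2)=(3,0): 3·3+4·0=9≤20, 5·3+4·0=15≤16, objective 9.
(x_1,x_2)=(2,1): 3·2+4·1=10≤20, 5·2+4·1=14≤16, objective 8.
(x_1,x_2)=(2,0): 3·2+4·0=6≤20, 5·2+4·0=10≤16, objective 6.
The best lattice point is (3,0), giving 9.

9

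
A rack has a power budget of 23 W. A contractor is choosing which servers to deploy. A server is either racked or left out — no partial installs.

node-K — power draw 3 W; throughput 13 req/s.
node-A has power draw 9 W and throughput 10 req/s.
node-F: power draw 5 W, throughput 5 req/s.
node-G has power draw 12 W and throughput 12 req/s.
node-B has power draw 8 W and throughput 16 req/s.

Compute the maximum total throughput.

41

Allowing fractional choices, the relaxed optimum would be about 42.0, but servers are indivisible.
node-K + node-A + node-B: power draw 3 + 9 + 8 = 20 ≤ 23, throughput 13 + 10 + 16 = 39.
node-K + node-G + node-B: power draw 3 + 12 + 8 = 23 ≤ 23, throughput 13 + 12 + 16 = 41.
Best is node-K, node-G, and node-B with total throughput 41.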